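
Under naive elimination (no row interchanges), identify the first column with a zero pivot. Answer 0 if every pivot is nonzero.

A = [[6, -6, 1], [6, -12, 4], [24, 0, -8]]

Naive forward elimination:
R2 <- R2 - (1)*R1:  [  0  -6   3 ]
R3 <- R3 - (4)*R1:  [   0   24  -12 ]
R3 <- R3 - (-4)*R2:  [ 0  0  0 ]
Matrix at this point:
[ 6  -6  1 ]
[ 0  -6  3 ]
[ 0   0  0 ]
Pivot entry (3,3) in the last row is zero and there are no rows below to swap with -> zero pivot in column 3 (A is singular).

first zero-pivot column = 3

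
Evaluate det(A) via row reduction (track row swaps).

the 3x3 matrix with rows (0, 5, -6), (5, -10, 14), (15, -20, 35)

det(A) = -125

Forward elimination:
R1 <-> R2   (pivot in column 1 was zero)
[  5  -10  14 ]
[  0    5  -6 ]
[ 15  -20  35 ]
R3 <- R3 - (3)*R1:  [  0  10  -7 ]
R3 <- R3 - (2)*R2:  [ 0  0  5 ]
Upper-triangular form:
[ 5  -10  14 ]
[ 0    5  -6 ]
[ 0    0   5 ]
det(A) = (-1)^1 * (5) * (5) * (5) = -125  (1 row swap -> sign -1)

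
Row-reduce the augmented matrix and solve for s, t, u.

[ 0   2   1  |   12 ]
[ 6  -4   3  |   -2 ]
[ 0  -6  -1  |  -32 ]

Forward elimination on [A|b]:
R1 <-> R2   (pivot in column 1 was zero)
[ 6  -4   3   -2 ]
[ 0   2   1   12 ]
[ 0  -6  -1  -32 ]
R3 <- R3 - (-3)*R2:  [ 0  0  2  4 ]
Row echelon form:
[ 6  -4  3  |  -2 ]
[ 0   2  1  |  12 ]
[ 0   0  2  |   4 ]
Back-substitution:
u = (4) / 2 = 2
t = (12 - (1)*(2)) / 2 = 5
s = (-2 - (-4)*(5) - (3)*(2)) / 6 = 2

(2, 5, 2)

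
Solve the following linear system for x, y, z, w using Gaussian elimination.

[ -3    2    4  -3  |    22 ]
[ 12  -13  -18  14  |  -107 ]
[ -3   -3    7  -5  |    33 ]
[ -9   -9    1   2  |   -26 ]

(1, 1, 2, -5)

Forward elimination on [A|b]:
R2 <- R2 - (-4)*R1:  [   0   -5   -2    2  -19 ]
R3 <- R3 - (1)*R1:  [  0  -5   3  -2  11 ]
R4 <- R4 - (3)*R1:  [   0  -15  -11   11  -92 ]
R3 <- R3 - (1)*R2:  [  0   0   5  -4  30 ]
R4 <- R4 - (3)*R2:  [   0    0   -5    5  -35 ]
R4 <- R4 - (-1)*R3:  [  0   0   0   1  -5 ]
Row echelon form:
[ -3   2   4  -3  |   22 ]
[  0  -5  -2   2  |  -19 ]
[  0   0   5  -4  |   30 ]
[  0   0   0   1  |   -5 ]
Back-substitution:
w = (-5) / 1 = -5
z = (30 - (-4)*(-5)) / 5 = 2
y = (-19 - (-2)*(2) - (2)*(-5)) / -5 = 1
x = (22 - (2)*(1) - (4)*(2) - (-3)*(-5)) / -3 = 1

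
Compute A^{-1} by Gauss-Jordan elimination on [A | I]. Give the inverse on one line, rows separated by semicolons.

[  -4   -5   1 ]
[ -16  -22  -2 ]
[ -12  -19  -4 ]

Gauss-Jordan on [A | I]:
R1 <- (1/-4)*R1:  [    1   5/4  -1/4  |  -1/4     0     0 ]
R2 <- R2 - (-16)*R1:  [  0  -2  -6  |  -4   1   0 ]
R3 <- R3 - (-12)*R1:  [  0  -4  -7  |  -3   0   1 ]
R2 <- (1/-2)*R2:  [    0     1     3  |     2  -1/2     0 ]
R1 <- R1 - (5/4)*R2:  [     1      0     -4  |  -11/4    5/8      0 ]
R3 <- R3 - (-4)*R2:  [  0   0   5  |   5  -2   1 ]
R3 <- (1/5)*R3:  [    0     0     1  |     1  -2/5   1/5 ]
R1 <- R1 - (-4)*R3:  [      1       0       0  |     5/4  -39/40     4/5 ]
R2 <- R2 - (3)*R3:  [    0     1     0  |    -1  7/10  -3/5 ]
Right block of [I | A^{-1}] is the inverse:
[ 5/4  -39/40   4/5 ]
[  -1    7/10  -3/5 ]
[   1    -2/5   1/5 ]

inverse = [5/4 -39/40 4/5; -1 7/10 -3/5; 1 -2/5 1/5]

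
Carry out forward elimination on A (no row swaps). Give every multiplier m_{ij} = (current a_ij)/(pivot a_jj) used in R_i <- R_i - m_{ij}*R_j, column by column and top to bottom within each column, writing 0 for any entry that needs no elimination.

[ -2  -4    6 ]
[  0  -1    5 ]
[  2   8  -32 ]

multipliers: 0, -1, -4

Forward elimination:
R2: entry in column 1 is already 0 -> m_{21} = 0 (no row operation needed)
R3 <- R3 - (-1)*R1:  [   0    4  -26 ]
R3 <- R3 - (-4)*R2:  [  0   0  -6 ]
Multipliers (in order of application): m_{21} = 0, m_{31} = -1, m_{32} = -4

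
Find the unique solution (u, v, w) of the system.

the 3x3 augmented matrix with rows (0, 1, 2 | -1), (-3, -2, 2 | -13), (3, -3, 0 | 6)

(3, 1, -1)

Forward elimination on [A|b]:
R1 <-> R2   (pivot in column 1 was zero)
[ -3  -2  2  -13 ]
[  0   1  2   -1 ]
[  3  -3  0    6 ]
R3 <- R3 - (-1)*R1:  [  0  -5   2  -7 ]
R3 <- R3 - (-5)*R2:  [   0    0   12  -12 ]
Row echelon form:
[ -3  -2   2  |  -13 ]
[  0   1   2  |   -1 ]
[  0   0  12  |  -12 ]
Back-substitution:
w = (-12) / 12 = -1
v = (-1 - (2)*(-1)) / 1 = 1
u = (-13 - (-2)*(1) - (2)*(-1)) / -3 = 3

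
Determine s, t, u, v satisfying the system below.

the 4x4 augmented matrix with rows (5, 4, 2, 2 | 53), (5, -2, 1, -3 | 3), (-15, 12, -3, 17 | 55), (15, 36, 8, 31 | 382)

(5, 4, 1, 5)

Forward elimination on [A|b]:
R2 <- R2 - (1)*R1:  [   0   -6   -1   -5  -50 ]
R3 <- R3 - (-3)*R1:  [   0   24    3   23  214 ]
R4 <- R4 - (3)*R1:  [   0   24    2   25  223 ]
R3 <- R3 - (-4)*R2:  [  0   0  -1   3  14 ]
R4 <- R4 - (-4)*R2:  [  0   0  -2   5  23 ]
R4 <- R4 - (2)*R3:  [  0   0   0  -1  -5 ]
Row echelon form:
[ 5   4   2   2  |   53 ]
[ 0  -6  -1  -5  |  -50 ]
[ 0   0  -1   3  |   14 ]
[ 0   0   0  -1  |   -5 ]
Back-substitution:
v = (-5) / -1 = 5
u = (14 - (3)*(5)) / -1 = 1
t = (-50 - (-1)*(1) - (-5)*(5)) / -6 = 4
s = (53 - (4)*(4) - (2)*(1) - (2)*(5)) / 5 = 5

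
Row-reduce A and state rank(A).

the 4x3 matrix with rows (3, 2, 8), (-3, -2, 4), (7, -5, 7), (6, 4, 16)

rank(A) = 3

Row reduction:
R2 <- R2 - (-1)*R1:  [  0   0  12 ]
R3 <- R3 - (7/3)*R1:  [     0  -29/3  -35/3 ]
R4 <- R4 - (2)*R1:  [ 0  0  0 ]
R2 <-> R3   (pivot in column 2 was zero)
[ 3      2      8 ]
[ 0  -29/3  -35/3 ]
[ 0      0     12 ]
[ 0      0      0 ]
Row echelon form:
[ 3      2      8 ]
[ 0  -29/3  -35/3 ]
[ 0      0     12 ]
[ 0      0      0 ]
Nonzero rows / pivot columns: 3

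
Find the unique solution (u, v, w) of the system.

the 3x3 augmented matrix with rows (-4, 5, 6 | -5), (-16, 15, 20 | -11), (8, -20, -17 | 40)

Forward elimination on [A|b]:
R2 <- R2 - (4)*R1:  [  0  -5  -4   9 ]
R3 <- R3 - (-2)*R1:  [   0  -10   -5   30 ]
R3 <- R3 - (2)*R2:  [  0   0   3  12 ]
Row echelon form:
[ -4   5   6  |  -5 ]
[  0  -5  -4  |   9 ]
[  0   0   3  |  12 ]
Back-substitution:
w = (12) / 3 = 4
v = (9 - (-4)*(4)) / -5 = -5
u = (-5 - (5)*(-5) - (6)*(4)) / -4 = 1

(1, -5, 4)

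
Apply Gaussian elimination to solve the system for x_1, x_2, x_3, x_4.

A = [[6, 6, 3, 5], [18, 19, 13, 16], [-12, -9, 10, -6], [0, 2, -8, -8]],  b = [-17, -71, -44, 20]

(0, -2, -5, 2)

Forward elimination on [A|b]:
R2 <- R2 - (3)*R1:  [   0    1    4    1  -20 ]
R3 <- R3 - (-2)*R1:  [   0    3   16    4  -78 ]
R3 <- R3 - (3)*R2:  [   0    0    4    1  -18 ]
R4 <- R4 - (2)*R2:  [   0    0  -16  -10   60 ]
R4 <- R4 - (-4)*R3:  [   0    0    0   -6  -12 ]
Row echelon form:
[ 6  6  3   5  |  -17 ]
[ 0  1  4   1  |  -20 ]
[ 0  0  4   1  |  -18 ]
[ 0  0  0  -6  |  -12 ]
Back-substitution:
x_4 = (-12) / -6 = 2
x_3 = (-18 - (1)*(2)) / 4 = -5
x_2 = (-20 - (4)*(-5) - (1)*(2)) / 1 = -2
x_1 = (-17 - (6)*(-2) - (3)*(-5) - (5)*(2)) / 6 = 0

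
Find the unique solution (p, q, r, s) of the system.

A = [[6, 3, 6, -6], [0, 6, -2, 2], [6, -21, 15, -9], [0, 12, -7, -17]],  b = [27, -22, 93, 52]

Forward elimination on [A|b]:
R3 <- R3 - (1)*R1:  [   0  -24    9   -3   66 ]
R3 <- R3 - (-4)*R2:  [   0    0    1    5  -22 ]
R4 <- R4 - (2)*R2:  [   0    0   -3  -21   96 ]
R4 <- R4 - (-3)*R3:  [  0   0   0  -6  30 ]
Row echelon form:
[ 6  3   6  -6  |   27 ]
[ 0  6  -2   2  |  -22 ]
[ 0  0   1   5  |  -22 ]
[ 0  0   0  -6  |   30 ]
Back-substitution:
s = (30) / -6 = -5
r = (-22 - (5)*(-5)) / 1 = 3
q = (-22 - (-2)*(3) - (2)*(-5)) / 6 = -1
p = (27 - (3)*(-1) - (6)*(3) - (-6)*(-5)) / 6 = -3

(-3, -1, 3, -5)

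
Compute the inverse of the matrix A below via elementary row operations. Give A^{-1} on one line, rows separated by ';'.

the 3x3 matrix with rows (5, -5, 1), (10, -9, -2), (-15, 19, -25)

Gauss-Jordan on [A | I]:
R1 <- (1/5)*R1:  [   1   -1  1/5  |  1/5    0    0 ]
R2 <- R2 - (10)*R1:  [  0   1  -4  |  -2   1   0 ]
R3 <- R3 - (-15)*R1:  [   0    4  -22  |    3    0    1 ]
R1 <- R1 - (-1)*R2:  [     1      0  -19/5  |   -9/5      1      0 ]
R3 <- R3 - (4)*R2:  [  0   0  -6  |  11  -4   1 ]
R3 <- (1/-6)*R3:  [     0      0      1  |  -11/6    2/3   -1/6 ]
R1 <- R1 - (-19/5)*R3:  [       1        0        0  |  -263/30    53/15   -19/30 ]
R2 <- R2 - (-4)*R3:  [     0      1      0  |  -28/3   11/3   -2/3 ]
Right block of [I | A^{-1}] is the inverse:
[ -263/30  53/15  -19/30 ]
[   -28/3   11/3    -2/3 ]
[   -11/6    2/3    -1/6 ]

inverse = [-263/30 53/15 -19/30; -28/3 11/3 -2/3; -11/6 2/3 -1/6]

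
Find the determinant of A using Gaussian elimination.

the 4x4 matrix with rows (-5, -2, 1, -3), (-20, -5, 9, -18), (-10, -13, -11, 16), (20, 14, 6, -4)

det(A) = 120

Forward elimination:
R2 <- R2 - (4)*R1:  [  0   3   5  -6 ]
R3 <- R3 - (2)*R1:  [   0   -9  -13   22 ]
R4 <- R4 - (-4)*R1:  [   0    6   10  -16 ]
R3 <- R3 - (-3)*R2:  [ 0  0  2  4 ]
R4 <- R4 - (2)*R2:  [  0   0   0  -4 ]
Upper-triangular form:
[ -5  -2  1  -3 ]
[  0   3  5  -6 ]
[  0   0  2   4 ]
[  0   0  0  -4 ]
det(A) = (-1)^0 * (-5) * (3) * (2) * (-4) = 120  (0 row swaps -> sign +1)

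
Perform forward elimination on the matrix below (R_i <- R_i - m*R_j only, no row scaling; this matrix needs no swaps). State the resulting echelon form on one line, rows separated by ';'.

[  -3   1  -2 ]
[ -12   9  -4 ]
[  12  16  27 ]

Forward elimination:
R2 <- R2 - (4)*R1:  [ 0  5  4 ]
R3 <- R3 - (-4)*R1:  [  0  20  19 ]
R3 <- R3 - (4)*R2:  [ 0  0  3 ]
Row echelon form:
[ -3  1  -2 ]
[  0  5   4 ]
[  0  0   3 ]

REF = [-3 1 -2; 0 5 4; 0 0 3]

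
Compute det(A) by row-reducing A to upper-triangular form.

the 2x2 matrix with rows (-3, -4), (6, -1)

Forward elimination:
R2 <- R2 - (-2)*R1:  [  0  -9 ]
Upper-triangular form:
[ -3  -4 ]
[  0  -9 ]
det(A) = (-1)^0 * (-3) * (-9) = 27  (0 row swaps -> sign +1)

det(A) = 27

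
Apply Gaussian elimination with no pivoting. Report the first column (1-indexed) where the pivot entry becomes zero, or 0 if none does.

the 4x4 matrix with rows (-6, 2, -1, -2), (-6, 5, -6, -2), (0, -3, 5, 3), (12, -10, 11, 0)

Naive forward elimination:
R2 <- R2 - (1)*R1:  [  0   3  -5   0 ]
R4 <- R4 - (-2)*R1:  [  0  -6   9  -4 ]
R3 <- R3 - (-1)*R2:  [ 0  0  0  3 ]
R4 <- R4 - (-2)*R2:  [  0   0  -1  -4 ]
Matrix at this point:
[ -6  2  -1  -2 ]
[  0  3  -5   0 ]
[  0  0   0   3 ]
[  0  0  -1  -4 ]
Pivot entry (3,3) is zero but row 4 has -1 in column 3 -> naive elimination stops; a row interchange (e.g. R3 <-> R4) would be required here.

first zero-pivot column = 3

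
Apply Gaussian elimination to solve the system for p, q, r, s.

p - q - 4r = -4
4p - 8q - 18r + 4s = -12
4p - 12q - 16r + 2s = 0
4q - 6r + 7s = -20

(2, -2, 2, 0)

Forward elimination on [A|b]:
R2 <- R2 - (4)*R1:  [  0  -4  -2   4   4 ]
R3 <- R3 - (4)*R1:  [  0  -8   0   2  16 ]
R3 <- R3 - (2)*R2:  [  0   0   4  -6   8 ]
R4 <- R4 - (-1)*R2:  [   0    0   -8   11  -16 ]
R4 <- R4 - (-2)*R3:  [  0   0   0  -1   0 ]
Row echelon form:
[ 1  -1  -4   0  |  -4 ]
[ 0  -4  -2   4  |   4 ]
[ 0   0   4  -6  |   8 ]
[ 0   0   0  -1  |   0 ]
Back-substitution:
s = (0) / -1 = 0
r = (8 - (-6)*(0)) / 4 = 2
q = (4 - (-2)*(2) - (4)*(0)) / -4 = -2
p = (-4 - (-1)*(-2) - (-4)*(2)) / 1 = 2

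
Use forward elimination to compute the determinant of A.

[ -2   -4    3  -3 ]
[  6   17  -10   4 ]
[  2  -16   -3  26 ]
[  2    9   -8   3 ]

Forward elimination:
R2 <- R2 - (-3)*R1:  [  0   5  -1  -5 ]
R3 <- R3 - (-1)*R1:  [   0  -20    0   23 ]
R4 <- R4 - (-1)*R1:  [  0   5  -5   0 ]
R3 <- R3 - (-4)*R2:  [  0   0  -4   3 ]
R4 <- R4 - (1)*R2:  [  0   0  -4   5 ]
R4 <- R4 - (1)*R3:  [ 0  0  0  2 ]
Upper-triangular form:
[ -2  -4   3  -3 ]
[  0   5  -1  -5 ]
[  0   0  -4   3 ]
[  0   0   0   2 ]
det(A) = (-1)^0 * (-2) * (5) * (-4) * (2) = 80  (0 row swaps -> sign +1)

det(A) = 80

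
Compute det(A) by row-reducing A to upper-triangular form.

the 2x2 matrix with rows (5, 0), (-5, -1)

det(A) = -5

Forward elimination:
R2 <- R2 - (-1)*R1:  [  0  -1 ]
Upper-triangular form:
[ 5   0 ]
[ 0  -1 ]
det(A) = (-1)^0 * (5) * (-1) = -5  (0 row swaps -> sign +1)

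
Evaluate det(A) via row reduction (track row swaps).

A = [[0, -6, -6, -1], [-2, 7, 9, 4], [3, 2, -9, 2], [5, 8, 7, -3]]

Forward elimination:
R1 <-> R2   (pivot in column 1 was zero)
[ -2   7   9   4 ]
[  0  -6  -6  -1 ]
[  3   2  -9   2 ]
[  5   8   7  -3 ]
R3 <- R3 - (-3/2)*R1:  [    0  25/2   9/2     8 ]
R4 <- R4 - (-5/2)*R1:  [    0  51/2  59/2     7 ]
R3 <- R3 - (-25/12)*R2:  [     0      0     -8  71/12 ]
R4 <- R4 - (-17/4)*R2:  [    0     0     4  11/4 ]
R4 <- R4 - (-1/2)*R3:  [      0       0       0  137/24 ]
Upper-triangular form:
[ -2   7   9       4 ]
[  0  -6  -6      -1 ]
[  0   0  -8   71/12 ]
[  0   0   0  137/24 ]
det(A) = (-1)^1 * (-2) * (-6) * (-8) * (137/24) = 548  (1 row swap -> sign -1)

det(A) = 548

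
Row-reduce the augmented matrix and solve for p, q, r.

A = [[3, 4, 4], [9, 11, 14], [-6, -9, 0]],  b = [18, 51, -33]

(-2, 5, 1)

Forward elimination on [A|b]:
R2 <- R2 - (3)*R1:  [  0  -1   2  -3 ]
R3 <- R3 - (-2)*R1:  [  0  -1   8   3 ]
R3 <- R3 - (1)*R2:  [ 0  0  6  6 ]
Row echelon form:
[ 3   4  4  |  18 ]
[ 0  -1  2  |  -3 ]
[ 0   0  6  |   6 ]
Back-substitution:
r = (6) / 6 = 1
q = (-3 - (2)*(1)) / -1 = 5
p = (18 - (4)*(5) - (4)*(1)) / 3 = -2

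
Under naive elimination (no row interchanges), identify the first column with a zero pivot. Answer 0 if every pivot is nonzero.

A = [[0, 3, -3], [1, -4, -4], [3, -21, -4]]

first zero-pivot column = 1

Naive forward elimination:
Pivot entry (1,1) is zero but row 2 has 1 in column 1 -> naive elimination stops; a row interchange (e.g. R1 <-> R2) would be required here.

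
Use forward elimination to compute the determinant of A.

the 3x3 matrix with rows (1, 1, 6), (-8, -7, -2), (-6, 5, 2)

Forward elimination:
R2 <- R2 - (-8)*R1:  [  0   1  46 ]
R3 <- R3 - (-6)*R1:  [  0  11  38 ]
R3 <- R3 - (11)*R2:  [    0     0  -468 ]
Upper-triangular form:
[ 1  1     6 ]
[ 0  1    46 ]
[ 0  0  -468 ]
det(A) = (-1)^0 * (1) * (1) * (-468) = -468  (0 row swaps -> sign +1)

det(A) = -468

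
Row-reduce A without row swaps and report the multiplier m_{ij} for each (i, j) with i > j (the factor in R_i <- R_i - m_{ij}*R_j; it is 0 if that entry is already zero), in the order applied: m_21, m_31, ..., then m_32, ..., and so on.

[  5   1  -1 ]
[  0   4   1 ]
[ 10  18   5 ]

Forward elimination:
R2: entry in column 1 is already 0 -> m_{21} = 0 (no row operation needed)
R3 <- R3 - (2)*R1:  [  0  16   7 ]
R3 <- R3 - (4)*R2:  [ 0  0  3 ]
Multipliers (in order of application): m_{21} = 0, m_{31} = 2, m_{32} = 4

multipliers: 0, 2, 4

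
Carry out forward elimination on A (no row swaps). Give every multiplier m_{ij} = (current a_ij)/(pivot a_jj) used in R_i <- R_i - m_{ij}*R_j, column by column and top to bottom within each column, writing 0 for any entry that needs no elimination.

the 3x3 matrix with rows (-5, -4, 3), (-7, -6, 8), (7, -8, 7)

Forward elimination:
R2 <- R2 - (7/5)*R1:  [    0  -2/5  19/5 ]
R3 <- R3 - (-7/5)*R1:  [     0  -68/5   56/5 ]
R3 <- R3 - (34)*R2:  [    0     0  -118 ]
Multipliers (in order of application): m_{21} = 7/5, m_{31} = -7/5, m_{32} = 34

multipliers: 7/5, -7/5, 34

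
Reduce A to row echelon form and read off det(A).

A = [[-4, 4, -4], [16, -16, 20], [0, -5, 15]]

det(A) = -80

Forward elimination:
R2 <- R2 - (-4)*R1:  [ 0  0  4 ]
R2 <-> R3   (pivot in column 2 was zero)
[ -4   4  -4 ]
[  0  -5  15 ]
[  0   0   4 ]
Upper-triangular form:
[ -4   4  -4 ]
[  0  -5  15 ]
[  0   0   4 ]
det(A) = (-1)^1 * (-4) * (-5) * (4) = -80  (1 row swap -> sign -1)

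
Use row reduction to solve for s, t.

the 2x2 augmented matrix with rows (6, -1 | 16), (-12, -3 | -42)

(3, 2)

Forward elimination on [A|b]:
R2 <- R2 - (-2)*R1:  [   0   -5  -10 ]
Row echelon form:
[ 6  -1  |   16 ]
[ 0  -5  |  -10 ]
Back-substitution:
t = (-10) / -5 = 2
s = (16 - (-1)*(2)) / 6 = 3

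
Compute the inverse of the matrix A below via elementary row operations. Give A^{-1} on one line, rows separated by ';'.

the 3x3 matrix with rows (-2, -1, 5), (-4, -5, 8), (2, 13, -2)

inverse = [47/15 -21/10 -17/30; -4/15 1/5 2/15; 7/5 -4/5 -1/5]

Gauss-Jordan on [A | I]:
R1 <- (1/-2)*R1:  [    1   1/2  -5/2  |  -1/2     0     0 ]
R2 <- R2 - (-4)*R1:  [  0  -3  -2  |  -2   1   0 ]
R3 <- R3 - (2)*R1:  [  0  12   3  |   1   0   1 ]
R2 <- (1/-3)*R2:  [    0     1   2/3  |   2/3  -1/3     0 ]
R1 <- R1 - (1/2)*R2:  [     1      0  -17/6  |   -5/6    1/6      0 ]
R3 <- R3 - (12)*R2:  [  0   0  -5  |  -7   4   1 ]
R3 <- (1/-5)*R3:  [    0     0     1  |   7/5  -4/5  -1/5 ]
R1 <- R1 - (-17/6)*R3:  [      1       0       0  |   47/15  -21/10  -17/30 ]
R2 <- R2 - (2/3)*R3:  [     0      1      0  |  -4/15    1/5   2/15 ]
Right block of [I | A^{-1}] is the inverse:
[ 47/15  -21/10  -17/30 ]
[ -4/15     1/5    2/15 ]
[   7/5    -4/5    -1/5 ]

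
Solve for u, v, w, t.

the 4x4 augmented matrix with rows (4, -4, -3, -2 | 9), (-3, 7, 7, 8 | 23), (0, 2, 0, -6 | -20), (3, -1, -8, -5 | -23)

Forward elimination on [A|b]:
R2 <- R2 - (-3/4)*R1:  [     0      4   19/4   13/2  119/4 ]
R4 <- R4 - (3/4)*R1:  [      0       2   -23/4    -7/2  -119/4 ]
R3 <- R3 - (1/2)*R2:  [      0       0   -19/8   -37/4  -279/8 ]
R4 <- R4 - (1/2)*R2:  [      0       0   -65/8   -27/4  -357/8 ]
R4 <- R4 - (65/19)*R3:  [       0        0        0   473/19  1419/19 ]
Row echelon form:
[ 4  -4     -3      -2  |        9 ]
[ 0   4   19/4    13/2  |    119/4 ]
[ 0   0  -19/8   -37/4  |   -279/8 ]
[ 0   0      0  473/19  |  1419/19 ]
Back-substitution:
t = (1419/19) / (473/19) = 3
w = (-279/8 - (-37/4)*(3)) / (-19/8) = 3
v = (119/4 - (19/4)*(3) - (13/2)*(3)) / 4 = -1
u = (9 - (-4)*(-1) - (-3)*(3) - (-2)*(3)) / 4 = 5

(5, -1, 3, 3)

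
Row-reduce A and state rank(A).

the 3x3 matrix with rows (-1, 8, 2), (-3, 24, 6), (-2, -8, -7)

Row reduction:
R2 <- R2 - (3)*R1:  [ 0  0  0 ]
R3 <- R3 - (2)*R1:  [   0  -24  -11 ]
R2 <-> R3   (pivot in column 2 was zero)
[ -1    8    2 ]
[  0  -24  -11 ]
[  0    0    0 ]
Row echelon form:
[ -1    8    2 ]
[  0  -24  -11 ]
[  0    0    0 ]
Nonzero rows / pivot columns: 2

rank(A) = 2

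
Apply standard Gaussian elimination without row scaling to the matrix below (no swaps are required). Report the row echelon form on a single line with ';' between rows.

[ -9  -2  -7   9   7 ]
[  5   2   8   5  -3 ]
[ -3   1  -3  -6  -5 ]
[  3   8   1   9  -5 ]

Forward elimination:
R2 <- R2 - (-5/9)*R1:  [    0   8/9  37/9    10   8/9 ]
R3 <- R3 - (1/3)*R1:  [     0    5/3   -2/3     -9  -22/3 ]
R4 <- R4 - (-1/3)*R1:  [    0  22/3  -4/3    12  -8/3 ]
R3 <- R3 - (15/8)*R2:  [      0       0   -67/8  -111/4      -9 ]
R4 <- R4 - (33/4)*R2:  [      0       0  -141/4  -141/2     -10 ]
R4 <- R4 - (282/67)*R3:  [       0        0        0  3102/67  1868/67 ]
Row echelon form:
[ -9   -2     -7        9        7 ]
[  0  8/9   37/9       10      8/9 ]
[  0    0  -67/8   -111/4       -9 ]
[  0    0      0  3102/67  1868/67 ]

REF = [-9 -2 -7 9 7; 0 8/9 37/9 10 8/9; 0 0 -67/8 -111/4 -9; 0 0 0 3102/67 1868/67]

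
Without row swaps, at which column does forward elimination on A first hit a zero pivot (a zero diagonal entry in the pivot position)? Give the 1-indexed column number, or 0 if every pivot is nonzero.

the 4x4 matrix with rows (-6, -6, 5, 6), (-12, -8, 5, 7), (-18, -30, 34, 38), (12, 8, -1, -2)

Naive forward elimination:
R2 <- R2 - (2)*R1:  [  0   4  -5  -5 ]
R3 <- R3 - (3)*R1:  [   0  -12   19   20 ]
R4 <- R4 - (-2)*R1:  [  0  -4   9  10 ]
R3 <- R3 - (-3)*R2:  [ 0  0  4  5 ]
R4 <- R4 - (-1)*R2:  [ 0  0  4  5 ]
R4 <- R4 - (1)*R3:  [ 0  0  0  0 ]
Matrix at this point:
[ -6  -6   5   6 ]
[  0   4  -5  -5 ]
[  0   0   4   5 ]
[  0   0   0   0 ]
Pivot entry (4,4) in the last row is zero and there are no rows below to swap with -> zero pivot in column 4 (A is singular).

first zero-pivot column = 4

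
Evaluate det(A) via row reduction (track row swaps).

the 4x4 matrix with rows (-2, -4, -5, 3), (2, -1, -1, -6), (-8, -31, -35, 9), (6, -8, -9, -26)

det(A) = -150

Forward elimination:
R2 <- R2 - (-1)*R1:  [  0  -5  -6  -3 ]
R3 <- R3 - (4)*R1:  [   0  -15  -15   -3 ]
R4 <- R4 - (-3)*R1:  [   0  -20  -24  -17 ]
R3 <- R3 - (3)*R2:  [ 0  0  3  6 ]
R4 <- R4 - (4)*R2:  [  0   0   0  -5 ]
Upper-triangular form:
[ -2  -4  -5   3 ]
[  0  -5  -6  -3 ]
[  0   0   3   6 ]
[  0   0   0  -5 ]
det(A) = (-1)^0 * (-2) * (-5) * (3) * (-5) = -150  (0 row swaps -> sign +1)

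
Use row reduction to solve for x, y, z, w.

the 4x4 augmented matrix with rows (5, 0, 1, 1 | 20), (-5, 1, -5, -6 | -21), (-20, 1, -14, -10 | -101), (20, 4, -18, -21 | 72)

Forward elimination on [A|b]:
R2 <- R2 - (-1)*R1:  [  0   1  -4  -5  -1 ]
R3 <- R3 - (-4)*R1:  [   0    1  -10   -6  -21 ]
R4 <- R4 - (4)*R1:  [   0    4  -22  -25   -8 ]
R3 <- R3 - (1)*R2:  [   0    0   -6   -1  -20 ]
R4 <- R4 - (4)*R2:  [  0   0  -6  -5  -4 ]
R4 <- R4 - (1)*R3:  [  0   0   0  -4  16 ]
Row echelon form:
[ 5  0   1   1  |   20 ]
[ 0  1  -4  -5  |   -1 ]
[ 0  0  -6  -1  |  -20 ]
[ 0  0   0  -4  |   16 ]
Back-substitution:
w = (16) / -4 = -4
z = (-20 - (-1)*(-4)) / -6 = 4
y = (-1 - (-4)*(4) - (-5)*(-4)) / 1 = -5
x = (20 - (1)*(4) - (1)*(-4)) / 5 = 4

(4, -5, 4, -4)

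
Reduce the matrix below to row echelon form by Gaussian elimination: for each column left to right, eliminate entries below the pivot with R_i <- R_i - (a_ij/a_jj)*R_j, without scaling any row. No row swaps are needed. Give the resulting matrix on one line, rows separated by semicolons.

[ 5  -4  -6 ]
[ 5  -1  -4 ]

Forward elimination:
R2 <- R2 - (1)*R1:  [ 0  3  2 ]
Row echelon form:
[ 5  -4  -6 ]
[ 0   3   2 ]

REF = [5 -4 -6; 0 3 2]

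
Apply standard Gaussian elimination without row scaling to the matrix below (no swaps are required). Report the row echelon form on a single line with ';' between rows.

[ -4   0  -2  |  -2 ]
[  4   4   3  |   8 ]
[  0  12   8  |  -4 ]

Forward elimination:
R2 <- R2 - (-1)*R1:  [ 0  4  1  6 ]
R3 <- R3 - (3)*R2:  [   0    0    5  -22 ]
Row echelon form:
[ -4  0  -2  |   -2 ]
[  0  4   1  |    6 ]
[  0  0   5  |  -22 ]

REF = [-4 0 -2 -2; 0 4 1 6; 0 0 5 -22]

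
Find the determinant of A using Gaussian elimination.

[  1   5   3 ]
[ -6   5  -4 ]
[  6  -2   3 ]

Forward elimination:
R2 <- R2 - (-6)*R1:  [  0  35  14 ]
R3 <- R3 - (6)*R1:  [   0  -32  -15 ]
R3 <- R3 - (-32/35)*R2:  [     0      0  -11/5 ]
Upper-triangular form:
[ 1   5      3 ]
[ 0  35     14 ]
[ 0   0  -11/5 ]
det(A) = (-1)^0 * (1) * (35) * (-11/5) = -77  (0 row swaps -> sign +1)

det(A) = -77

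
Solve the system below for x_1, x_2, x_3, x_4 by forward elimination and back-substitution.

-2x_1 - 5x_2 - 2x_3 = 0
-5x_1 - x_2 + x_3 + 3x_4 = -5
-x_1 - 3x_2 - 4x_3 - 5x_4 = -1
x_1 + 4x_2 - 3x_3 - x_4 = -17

Forward elimination on [A|b]:
R2 <- R2 - (5/2)*R1:  [    0  23/2     6     3    -5 ]
R3 <- R3 - (1/2)*R1:  [    0  -1/2    -3    -5    -1 ]
R4 <- R4 - (-1/2)*R1:  [   0  3/2   -4   -1  -17 ]
R3 <- R3 - (-1/23)*R2:  [       0        0   -63/23  -112/23   -28/23 ]
R4 <- R4 - (3/23)*R2:  [       0        0  -110/23   -32/23  -376/23 ]
R4 <- R4 - (110/63)*R3:  [      0       0       0    64/9  -128/9 ]
Row echelon form:
[ -2    -5      -2        0  |       0 ]
[  0  23/2       6        3  |      -5 ]
[  0     0  -63/23  -112/23  |  -28/23 ]
[  0     0       0     64/9  |  -128/9 ]
Back-substitution:
x_4 = (-128/9) / (64/9) = -2
x_3 = (-28/23 - (-112/23)*(-2)) / (-63/23) = 4
x_2 = (-5 - (6)*(4) - (3)*(-2)) / (23/2) = -2
x_1 = (0 - (-5)*(-2) - (-2)*(4)) / -2 = 1

(1, -2, 4, -2)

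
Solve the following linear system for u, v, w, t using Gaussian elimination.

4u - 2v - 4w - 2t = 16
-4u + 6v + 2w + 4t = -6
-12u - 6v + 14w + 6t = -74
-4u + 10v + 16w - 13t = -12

Forward elimination on [A|b]:
R2 <- R2 - (-1)*R1:  [  0   4  -2   2  10 ]
R3 <- R3 - (-3)*R1:  [   0  -12    2    0  -26 ]
R4 <- R4 - (-1)*R1:  [   0    8   12  -15    4 ]
R3 <- R3 - (-3)*R2:  [  0   0  -4   6   4 ]
R4 <- R4 - (2)*R2:  [   0    0   16  -19  -16 ]
R4 <- R4 - (-4)*R3:  [ 0  0  0  5  0 ]
Row echelon form:
[ 4  -2  -4  -2  |  16 ]
[ 0   4  -2   2  |  10 ]
[ 0   0  -4   6  |   4 ]
[ 0   0   0   5  |   0 ]
Back-substitution:
t = (0) / 5 = 0
w = (4 - (6)*(0)) / -4 = -1
v = (10 - (-2)*(-1) - (2)*(0)) / 4 = 2
u = (16 - (-2)*(2) - (-4)*(-1) - (-2)*(0)) / 4 = 4

(4, 2, -1, 0)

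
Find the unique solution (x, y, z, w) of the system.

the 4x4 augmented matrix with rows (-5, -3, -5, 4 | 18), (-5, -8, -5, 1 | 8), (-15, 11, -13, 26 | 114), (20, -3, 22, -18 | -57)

(-4, -1, 5, 5)

Forward elimination on [A|b]:
R2 <- R2 - (1)*R1:  [   0   -5    0   -3  -10 ]
R3 <- R3 - (3)*R1:  [  0  20   2  14  60 ]
R4 <- R4 - (-4)*R1:  [   0  -15    2   -2   15 ]
R3 <- R3 - (-4)*R2:  [  0   0   2   2  20 ]
R4 <- R4 - (3)*R2:  [  0   0   2   7  45 ]
R4 <- R4 - (1)*R3:  [  0   0   0   5  25 ]
Row echelon form:
[ -5  -3  -5   4  |   18 ]
[  0  -5   0  -3  |  -10 ]
[  0   0   2   2  |   20 ]
[  0   0   0   5  |   25 ]
Back-substitution:
w = (25) / 5 = 5
z = (20 - (2)*(5)) / 2 = 5
y = (-10 - (-3)*(5)) / -5 = -1
x = (18 - (-3)*(-1) - (-5)*(5) - (4)*(5)) / -5 = -4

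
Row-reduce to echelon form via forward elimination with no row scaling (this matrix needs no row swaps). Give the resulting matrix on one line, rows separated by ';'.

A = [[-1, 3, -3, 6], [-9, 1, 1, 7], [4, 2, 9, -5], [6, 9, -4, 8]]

REF = [-1 3 -3 6; 0 -26 28 -47; 0 0 157/13 -82/13; 0 0 0 -349/314]

Forward elimination:
R2 <- R2 - (9)*R1:  [   0  -26   28  -47 ]
R3 <- R3 - (-4)*R1:  [  0  14  -3  19 ]
R4 <- R4 - (-6)*R1:  [   0   27  -22   44 ]
R3 <- R3 - (-7/13)*R2:  [      0       0  157/13  -82/13 ]
R4 <- R4 - (-27/26)*R2:  [       0        0    92/13  -125/26 ]
R4 <- R4 - (92/157)*R3:  [        0         0         0  -349/314 ]
Row echelon form:
[ -1    3      -3         6 ]
[  0  -26      28       -47 ]
[  0    0  157/13    -82/13 ]
[  0    0       0  -349/314 ]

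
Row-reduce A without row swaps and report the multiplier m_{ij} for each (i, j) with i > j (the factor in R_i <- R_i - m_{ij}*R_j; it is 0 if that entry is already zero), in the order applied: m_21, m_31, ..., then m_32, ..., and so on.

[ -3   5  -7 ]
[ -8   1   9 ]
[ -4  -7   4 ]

Forward elimination:
R2 <- R2 - (8/3)*R1:  [     0  -37/3   83/3 ]
R3 <- R3 - (4/3)*R1:  [     0  -41/3   40/3 ]
R3 <- R3 - (41/37)*R2:  [       0        0  -641/37 ]
Multipliers (in order of application): m_{21} = 8/3, m_{31} = 4/3, m_{32} = 41/37

multipliers: 8/3, 4/3, 41/37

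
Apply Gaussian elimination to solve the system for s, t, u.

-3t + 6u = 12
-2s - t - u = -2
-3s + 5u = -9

(3, -4, 0)

Forward elimination on [A|b]:
R1 <-> R2   (pivot in column 1 was zero)
[ -2  -1  -1  -2 ]
[  0  -3   6  12 ]
[ -3   0   5  -9 ]
R3 <- R3 - (3/2)*R1:  [    0   3/2  13/2    -6 ]
R3 <- R3 - (-1/2)*R2:  [    0     0  19/2     0 ]
Row echelon form:
[ -2  -1    -1  |  -2 ]
[  0  -3     6  |  12 ]
[  0   0  19/2  |   0 ]
Back-substitution:
u = (0) / (19/2) = 0
t = (12 - (6)*(0)) / -3 = -4
s = (-2 - (-1)*(-4) - (-1)*(0)) / -2 = 3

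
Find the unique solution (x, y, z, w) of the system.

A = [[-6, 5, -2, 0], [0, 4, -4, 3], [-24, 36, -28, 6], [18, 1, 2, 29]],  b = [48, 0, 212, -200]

Forward elimination on [A|b]:
R3 <- R3 - (4)*R1:  [   0   16  -20    6   20 ]
R4 <- R4 - (-3)*R1:  [   0   16   -4   29  -56 ]
R3 <- R3 - (4)*R2:  [  0   0  -4  -6  20 ]
R4 <- R4 - (4)*R2:  [   0    0   12   17  -56 ]
R4 <- R4 - (-3)*R3:  [  0   0   0  -1   4 ]
Row echelon form:
[ -6  5  -2   0  |  48 ]
[  0  4  -4   3  |   0 ]
[  0  0  -4  -6  |  20 ]
[  0  0   0  -1  |   4 ]
Back-substitution:
w = (4) / -1 = -4
z = (20 - (-6)*(-4)) / -4 = 1
y = (0 - (-4)*(1) - (3)*(-4)) / 4 = 4
x = (48 - (5)*(4) - (-2)*(1)) / -6 = -5

(-5, 4, 1, -4)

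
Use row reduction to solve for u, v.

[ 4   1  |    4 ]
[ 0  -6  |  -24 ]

Forward elimination on [A|b]:
Row echelon form:
[ 4   1  |    4 ]
[ 0  -6  |  -24 ]
Back-substitution:
v = (-24) / -6 = 4
u = (4 - (1)*(4)) / 4 = 0

(0, 4)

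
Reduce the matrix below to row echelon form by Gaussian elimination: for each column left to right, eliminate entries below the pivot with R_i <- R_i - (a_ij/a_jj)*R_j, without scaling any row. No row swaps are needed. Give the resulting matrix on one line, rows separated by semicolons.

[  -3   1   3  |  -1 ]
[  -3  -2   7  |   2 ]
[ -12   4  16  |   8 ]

Forward elimination:
R2 <- R2 - (1)*R1:  [  0  -3   4   3 ]
R3 <- R3 - (4)*R1:  [  0   0   4  12 ]
Row echelon form:
[ -3   1  3  |  -1 ]
[  0  -3  4  |   3 ]
[  0   0  4  |  12 ]

REF = [-3 1 3 -1; 0 -3 4 3; 0 0 4 12]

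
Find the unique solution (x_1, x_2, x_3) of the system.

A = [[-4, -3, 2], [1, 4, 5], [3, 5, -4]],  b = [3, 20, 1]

(-2, 3, 2)

Forward elimination on [A|b]:
R2 <- R2 - (-1/4)*R1:  [    0  13/4  11/2  83/4 ]
R3 <- R3 - (-3/4)*R1:  [    0  11/4  -5/2  13/4 ]
R3 <- R3 - (11/13)*R2:  [       0        0   -93/13  -186/13 ]
Row echelon form:
[ -4    -3       2  |        3 ]
[  0  13/4    11/2  |     83/4 ]
[  0     0  -93/13  |  -186/13 ]
Back-substitution:
x_3 = (-186/13) / (-93/13) = 2
x_2 = (83/4 - (11/2)*(2)) / (13/4) = 3
x_1 = (3 - (-3)*(3) - (2)*(2)) / -4 = -2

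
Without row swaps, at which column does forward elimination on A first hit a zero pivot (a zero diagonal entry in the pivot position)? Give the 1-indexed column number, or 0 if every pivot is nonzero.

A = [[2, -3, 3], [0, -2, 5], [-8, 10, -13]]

Naive forward elimination:
R3 <- R3 - (-4)*R1:  [  0  -2  -1 ]
R3 <- R3 - (1)*R2:  [  0   0  -6 ]
All pivots nonzero; naive elimination completes without hitting a zero pivot.

first zero-pivot column = 0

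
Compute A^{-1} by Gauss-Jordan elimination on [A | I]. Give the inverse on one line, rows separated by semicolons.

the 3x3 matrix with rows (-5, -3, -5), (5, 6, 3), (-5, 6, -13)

inverse = [-16/5 -23/10 7/10; 5/3 4/3 -1/3; 2 3/2 -1/2]

Gauss-Jordan on [A | I]:
R1 <- (1/-5)*R1:  [    1   3/5     1  |  -1/5     0     0 ]
R2 <- R2 - (5)*R1:  [  0   3  -2  |   1   1   0 ]
R3 <- R3 - (-5)*R1:  [  0   9  -8  |  -1   0   1 ]
R2 <- (1/3)*R2:  [    0     1  -2/3  |   1/3   1/3     0 ]
R1 <- R1 - (3/5)*R2:  [    1     0   7/5  |  -2/5  -1/5     0 ]
R3 <- R3 - (9)*R2:  [  0   0  -2  |  -4  -3   1 ]
R3 <- (1/-2)*R3:  [    0     0     1  |     2   3/2  -1/2 ]
R1 <- R1 - (7/5)*R3:  [      1       0       0  |   -16/5  -23/10    7/10 ]
R2 <- R2 - (-2/3)*R3:  [    0     1     0  |   5/3   4/3  -1/3 ]
Right block of [I | A^{-1}] is the inverse:
[ -16/5  -23/10  7/10 ]
[   5/3     4/3  -1/3 ]
[     2     3/2  -1/2 ]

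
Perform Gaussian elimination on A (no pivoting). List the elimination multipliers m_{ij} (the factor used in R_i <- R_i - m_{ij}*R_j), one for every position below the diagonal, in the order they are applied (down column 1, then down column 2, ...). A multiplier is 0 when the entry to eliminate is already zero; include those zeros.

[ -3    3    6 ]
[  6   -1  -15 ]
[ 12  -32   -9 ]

Forward elimination:
R2 <- R2 - (-2)*R1:  [  0   5  -3 ]
R3 <- R3 - (-4)*R1:  [   0  -20   15 ]
R3 <- R3 - (-4)*R2:  [ 0  0  3 ]
Multipliers (in order of application): m_{21} = -2, m_{31} = -4, m_{32} = -4

multipliers: -2, -4, -4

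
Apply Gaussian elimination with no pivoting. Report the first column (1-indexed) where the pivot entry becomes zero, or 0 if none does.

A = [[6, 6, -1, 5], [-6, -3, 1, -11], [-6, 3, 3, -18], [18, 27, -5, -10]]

Naive forward elimination:
R2 <- R2 - (-1)*R1:  [  0   3   0  -6 ]
R3 <- R3 - (-1)*R1:  [   0    9    2  -13 ]
R4 <- R4 - (3)*R1:  [   0    9   -2  -25 ]
R3 <- R3 - (3)*R2:  [ 0  0  2  5 ]
R4 <- R4 - (3)*R2:  [  0   0  -2  -7 ]
R4 <- R4 - (-1)*R3:  [  0   0   0  -2 ]
All pivots nonzero; naive elimination completes without hitting a zero pivot.

first zero-pivot column = 0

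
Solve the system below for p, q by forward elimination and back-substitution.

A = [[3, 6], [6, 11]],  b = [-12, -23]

Forward elimination on [A|b]:
R2 <- R2 - (2)*R1:  [  0  -1   1 ]
Row echelon form:
[ 3   6  |  -12 ]
[ 0  -1  |    1 ]
Back-substitution:
q = (1) / -1 = -1
p = (-12 - (6)*(-1)) / 3 = -2

(-2, -1)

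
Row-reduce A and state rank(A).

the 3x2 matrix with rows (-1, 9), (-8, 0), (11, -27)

rank(A) = 2

Row reduction:
R2 <- R2 - (8)*R1:  [   0  -72 ]
R3 <- R3 - (-11)*R1:  [  0  72 ]
R3 <- R3 - (-1)*R2:  [ 0  0 ]
Row echelon form:
[ -1    9 ]
[  0  -72 ]
[  0    0 ]
Nonzero rows / pivot columns: 2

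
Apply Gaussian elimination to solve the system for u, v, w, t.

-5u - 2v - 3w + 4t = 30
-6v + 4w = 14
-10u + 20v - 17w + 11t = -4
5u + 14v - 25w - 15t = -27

(-5, -3, -1, -1)

Forward elimination on [A|b]:
R3 <- R3 - (2)*R1:  [   0   24  -11    3  -64 ]
R4 <- R4 - (-1)*R1:  [   0   12  -28  -11    3 ]
R3 <- R3 - (-4)*R2:  [  0   0   5   3  -8 ]
R4 <- R4 - (-2)*R2:  [   0    0  -20  -11   31 ]
R4 <- R4 - (-4)*R3:  [  0   0   0   1  -1 ]
Row echelon form:
[ -5  -2  -3  4  |  30 ]
[  0  -6   4  0  |  14 ]
[  0   0   5  3  |  -8 ]
[  0   0   0  1  |  -1 ]
Back-substitution:
t = (-1) / 1 = -1
w = (-8 - (3)*(-1)) / 5 = -1
v = (14 - (4)*(-1)) / -6 = -3
u = (30 - (-2)*(-3) - (-3)*(-1) - (4)*(-1)) / -5 = -5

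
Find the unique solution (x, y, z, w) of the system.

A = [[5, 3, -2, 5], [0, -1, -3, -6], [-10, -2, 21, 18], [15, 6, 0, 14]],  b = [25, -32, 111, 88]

Forward elimination on [A|b]:
R3 <- R3 - (-2)*R1:  [   0    4   17   28  161 ]
R4 <- R4 - (3)*R1:  [  0  -3   6  -1  13 ]
R3 <- R3 - (-4)*R2:  [  0   0   5   4  33 ]
R4 <- R4 - (3)*R2:  [   0    0   15   17  109 ]
R4 <- R4 - (3)*R3:  [  0   0   0   5  10 ]
Row echelon form:
[ 5   3  -2   5  |   25 ]
[ 0  -1  -3  -6  |  -32 ]
[ 0   0   5   4  |   33 ]
[ 0   0   0   5  |   10 ]
Back-substitution:
w = (10) / 5 = 2
z = (33 - (4)*(2)) / 5 = 5
y = (-32 - (-3)*(5) - (-6)*(2)) / -1 = 5
x = (25 - (3)*(5) - (-2)*(5) - (5)*(2)) / 5 = 2

(2, 5, 5, 2)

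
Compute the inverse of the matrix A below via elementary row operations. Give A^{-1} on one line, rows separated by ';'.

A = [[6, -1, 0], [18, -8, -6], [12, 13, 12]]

inverse = [-1/10 1/15 1/30; -8/5 2/5 1/5; 11/6 -1/2 -1/6]

Gauss-Jordan on [A | I]:
R1 <- (1/6)*R1:  [    1  -1/6     0  |   1/6     0     0 ]
R2 <- R2 - (18)*R1:  [  0  -5  -6  |  -3   1   0 ]
R3 <- R3 - (12)*R1:  [  0  15  12  |  -2   0   1 ]
R2 <- (1/-5)*R2:  [    0     1   6/5  |   3/5  -1/5     0 ]
R1 <- R1 - (-1/6)*R2:  [     1      0    1/5  |   4/15  -1/30      0 ]
R3 <- R3 - (15)*R2:  [   0    0   -6  |  -11    3    1 ]
R3 <- (1/-6)*R3:  [    0     0     1  |  11/6  -1/2  -1/6 ]
R1 <- R1 - (1/5)*R3:  [     1      0      0  |  -1/10   1/15   1/30 ]
R2 <- R2 - (6/5)*R3:  [    0     1     0  |  -8/5   2/5   1/5 ]
Right block of [I | A^{-1}] is the inverse:
[ -1/10  1/15  1/30 ]
[  -8/5   2/5   1/5 ]
[  11/6  -1/2  -1/6 ]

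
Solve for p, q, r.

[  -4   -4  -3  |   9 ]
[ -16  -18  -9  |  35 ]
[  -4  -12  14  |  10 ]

Forward elimination on [A|b]:
R2 <- R2 - (4)*R1:  [  0  -2   3  -1 ]
R3 <- R3 - (1)*R1:  [  0  -8  17   1 ]
R3 <- R3 - (4)*R2:  [ 0  0  5  5 ]
Row echelon form:
[ -4  -4  -3  |   9 ]
[  0  -2   3  |  -1 ]
[  0   0   5  |   5 ]
Back-substitution:
r = (5) / 5 = 1
q = (-1 - (3)*(1)) / -2 = 2
p = (9 - (-4)*(2) - (-3)*(1)) / -4 = -5

(-5, 2, 1)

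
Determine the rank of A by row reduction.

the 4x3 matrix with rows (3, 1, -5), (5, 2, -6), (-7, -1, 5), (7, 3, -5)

Row reduction:
R2 <- R2 - (5/3)*R1:  [   0  1/3  7/3 ]
R3 <- R3 - (-7/3)*R1:  [     0    4/3  -20/3 ]
R4 <- R4 - (7/3)*R1:  [    0   2/3  20/3 ]
R3 <- R3 - (4)*R2:  [   0    0  -16 ]
R4 <- R4 - (2)*R2:  [ 0  0  2 ]
R4 <- R4 - (-1/8)*R3:  [ 0  0  0 ]
Row echelon form:
[ 3    1   -5 ]
[ 0  1/3  7/3 ]
[ 0    0  -16 ]
[ 0    0    0 ]
Nonzero rows / pivot columns: 3

rank(A) = 3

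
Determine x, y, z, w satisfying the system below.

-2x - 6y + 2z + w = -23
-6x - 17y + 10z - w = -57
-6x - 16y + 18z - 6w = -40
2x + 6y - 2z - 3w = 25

(0, 4, 1, -1)

Forward elimination on [A|b]:
R2 <- R2 - (3)*R1:  [  0   1   4  -4  12 ]
R3 <- R3 - (3)*R1:  [  0   2  12  -9  29 ]
R4 <- R4 - (-1)*R1:  [  0   0   0  -2   2 ]
R3 <- R3 - (2)*R2:  [  0   0   4  -1   5 ]
Row echelon form:
[ -2  -6  2   1  |  -23 ]
[  0   1  4  -4  |   12 ]
[  0   0  4  -1  |    5 ]
[  0   0  0  -2  |    2 ]
Back-substitution:
w = (2) / -2 = -1
z = (5 - (-1)*(-1)) / 4 = 1
y = (12 - (4)*(1) - (-4)*(-1)) / 1 = 4
x = (-23 - (-6)*(4) - (2)*(1) - (1)*(-1)) / -2 = 0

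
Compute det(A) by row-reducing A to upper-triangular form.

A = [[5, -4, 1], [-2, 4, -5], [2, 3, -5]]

det(A) = 41

Forward elimination:
R2 <- R2 - (-2/5)*R1:  [     0   12/5  -23/5 ]
R3 <- R3 - (2/5)*R1:  [     0   23/5  -27/5 ]
R3 <- R3 - (23/12)*R2:  [     0      0  41/12 ]
Upper-triangular form:
[ 5    -4      1 ]
[ 0  12/5  -23/5 ]
[ 0     0  41/12 ]
det(A) = (-1)^0 * (5) * (12/5) * (41/12) = 41  (0 row swaps -> sign +1)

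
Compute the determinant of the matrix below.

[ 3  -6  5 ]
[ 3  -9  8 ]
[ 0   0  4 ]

Forward elimination:
R2 <- R2 - (1)*R1:  [  0  -3   3 ]
Upper-triangular form:
[ 3  -6  5 ]
[ 0  -3  3 ]
[ 0   0  4 ]
det(A) = (-1)^0 * (3) * (-3) * (4) = -36  (0 row swaps -> sign +1)

det(A) = -36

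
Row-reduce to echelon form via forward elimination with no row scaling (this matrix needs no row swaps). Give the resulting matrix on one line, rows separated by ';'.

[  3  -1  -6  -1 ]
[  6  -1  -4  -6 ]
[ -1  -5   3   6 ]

Forward elimination:
R2 <- R2 - (2)*R1:  [  0   1   8  -4 ]
R3 <- R3 - (-1/3)*R1:  [     0  -16/3      1   17/3 ]
R3 <- R3 - (-16/3)*R2:  [     0      0  131/3  -47/3 ]
Row echelon form:
[ 3  -1     -6     -1 ]
[ 0   1      8     -4 ]
[ 0   0  131/3  -47/3 ]

REF = [3 -1 -6 -1; 0 1 8 -4; 0 0 131/3 -47/3]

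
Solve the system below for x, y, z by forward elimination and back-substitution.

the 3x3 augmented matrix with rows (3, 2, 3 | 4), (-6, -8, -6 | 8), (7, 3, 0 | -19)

(-1, -4, 5)

Forward elimination on [A|b]:
R2 <- R2 - (-2)*R1:  [  0  -4   0  16 ]
R3 <- R3 - (7/3)*R1:  [     0   -5/3     -7  -85/3 ]
R3 <- R3 - (5/12)*R2:  [   0    0   -7  -35 ]
Row echelon form:
[ 3   2   3  |    4 ]
[ 0  -4   0  |   16 ]
[ 0   0  -7  |  -35 ]
Back-substitution:
z = (-35) / -7 = 5
y = (16) / -4 = -4
x = (4 - (2)*(-4) - (3)*(5)) / 3 = -1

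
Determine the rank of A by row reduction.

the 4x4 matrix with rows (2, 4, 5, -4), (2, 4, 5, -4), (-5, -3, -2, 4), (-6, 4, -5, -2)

Row reduction:
R2 <- R2 - (1)*R1:  [ 0  0  0  0 ]
R3 <- R3 - (-5/2)*R1:  [    0     7  21/2    -6 ]
R4 <- R4 - (-3)*R1:  [   0   16   10  -14 ]
R2 <-> R3   (pivot in column 2 was zero)
[ 2   4     5   -4 ]
[ 0   7  21/2   -6 ]
[ 0   0     0    0 ]
[ 0  16    10  -14 ]
R4 <- R4 - (16/7)*R2:  [    0     0   -14  -2/7 ]
R3 <-> R4   (pivot in column 3 was zero)
[ 2  4     5    -4 ]
[ 0  7  21/2    -6 ]
[ 0  0   -14  -2/7 ]
[ 0  0     0     0 ]
Row echelon form:
[ 2  4     5    -4 ]
[ 0  7  21/2    -6 ]
[ 0  0   -14  -2/7 ]
[ 0  0     0     0 ]
Nonzero rows / pivot columns: 3

rank(A) = 3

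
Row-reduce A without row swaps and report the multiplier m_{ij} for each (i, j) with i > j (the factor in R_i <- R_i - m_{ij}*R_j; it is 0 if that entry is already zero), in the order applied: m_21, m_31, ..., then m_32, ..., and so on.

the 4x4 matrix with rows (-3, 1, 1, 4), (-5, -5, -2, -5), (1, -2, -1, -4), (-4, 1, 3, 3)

Forward elimination:
R2 <- R2 - (5/3)*R1:  [     0  -20/3  -11/3  -35/3 ]
R3 <- R3 - (-1/3)*R1:  [    0  -5/3  -2/3  -8/3 ]
R4 <- R4 - (4/3)*R1:  [    0  -1/3   5/3  -7/3 ]
R3 <- R3 - (1/4)*R2:  [   0    0  1/4  1/4 ]
R4 <- R4 - (1/20)*R2:  [     0      0  37/20   -7/4 ]
R4 <- R4 - (37/5)*R3:  [     0      0      0  -18/5 ]
Multipliers (in order of application): m_{21} = 5/3, m_{31} = -1/3, m_{41} = 4/3, m_{32} = 1/4, m_{42} = 1/20, m_{43} = 37/5

multipliers: 5/3, -1/3, 4/3, 1/4, 1/20, 37/5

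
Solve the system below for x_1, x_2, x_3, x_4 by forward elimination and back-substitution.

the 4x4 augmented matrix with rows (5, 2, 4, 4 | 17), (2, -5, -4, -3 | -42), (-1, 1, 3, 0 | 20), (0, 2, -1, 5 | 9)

(-3, 2, 5, 2)

Forward elimination on [A|b]:
R2 <- R2 - (2/5)*R1:  [      0   -29/5   -28/5   -23/5  -244/5 ]
R3 <- R3 - (-1/5)*R1:  [     0    7/5   19/5    4/5  117/5 ]
R3 <- R3 - (-7/29)*R2:  [      0       0   71/29   -9/29  337/29 ]
R4 <- R4 - (-10/29)*R2:  [       0        0   -85/29    99/29  -227/29 ]
R4 <- R4 - (-85/71)*R3:  [      0       0       0  216/71  432/71 ]
Row echelon form:
[ 5      2      4       4  |      17 ]
[ 0  -29/5  -28/5   -23/5  |  -244/5 ]
[ 0      0  71/29   -9/29  |  337/29 ]
[ 0      0      0  216/71  |  432/71 ]
Back-substitution:
x_4 = (432/71) / (216/71) = 2
x_3 = (337/29 - (-9/29)*(2)) / (71/29) = 5
x_2 = (-244/5 - (-28/5)*(5) - (-23/5)*(2)) / (-29/5) = 2
x_1 = (17 - (2)*(2) - (4)*(5) - (4)*(2)) / 5 = -3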